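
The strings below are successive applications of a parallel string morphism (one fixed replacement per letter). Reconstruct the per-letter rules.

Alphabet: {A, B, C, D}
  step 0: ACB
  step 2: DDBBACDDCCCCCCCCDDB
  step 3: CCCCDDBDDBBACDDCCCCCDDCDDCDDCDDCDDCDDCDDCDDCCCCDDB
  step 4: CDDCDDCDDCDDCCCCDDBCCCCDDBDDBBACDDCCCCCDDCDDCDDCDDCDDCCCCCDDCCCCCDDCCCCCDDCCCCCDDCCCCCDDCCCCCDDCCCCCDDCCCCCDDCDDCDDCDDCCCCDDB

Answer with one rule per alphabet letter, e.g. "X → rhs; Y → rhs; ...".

A->BA, B->DDB, C->CDD, D->CC

  step 3 ⇒ step 4: CCCCDDBDDBBACDDCCCCCDDCDDCDDCDDCDDCDDCDDCDDCCCCDDB ⇒ CDD·CDD·CDD·CDD·CC·CC·DDB·CC·CC·DDB·DDB·BA·CDD·CC·CC·CDD·CDD·CDD·CDD·CDD·CC·CC·CDD·CC·CC·CDD·CC·CC·CDD·CC·CC·CDD·CC·CC·CDD·CC·CC·CDD·CC·CC·CDD·CC·CC·CDD·CDD·CDD·CDD·CC·CC·DDB
    A ↦ BA
    B ↦ DDB
    C ↦ CDD
    D ↦ CC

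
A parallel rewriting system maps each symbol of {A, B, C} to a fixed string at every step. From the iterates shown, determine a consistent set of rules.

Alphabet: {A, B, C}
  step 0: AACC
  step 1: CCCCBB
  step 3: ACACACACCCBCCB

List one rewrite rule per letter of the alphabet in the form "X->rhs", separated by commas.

A->CC, B->AC, C->B

  step 0 ⇒ step 1: AACC ⇒ CC·CC·B·B
    A ↦ CC
    C ↦ B
    B ↦ AC  (constrained at step 1)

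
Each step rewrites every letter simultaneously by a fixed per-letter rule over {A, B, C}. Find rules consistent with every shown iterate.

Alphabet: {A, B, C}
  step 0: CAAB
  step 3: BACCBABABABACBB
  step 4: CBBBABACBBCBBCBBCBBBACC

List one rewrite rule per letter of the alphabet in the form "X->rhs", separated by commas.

A->BB, B->C, C->BA

  step 3 ⇒ step 4: BACCBABABABACBB ⇒ C·BB·BA·BA·C·BB·C·BB·C·BB·C·BB·BA·C·C
    A ↦ BB
    B ↦ C
    C ↦ BA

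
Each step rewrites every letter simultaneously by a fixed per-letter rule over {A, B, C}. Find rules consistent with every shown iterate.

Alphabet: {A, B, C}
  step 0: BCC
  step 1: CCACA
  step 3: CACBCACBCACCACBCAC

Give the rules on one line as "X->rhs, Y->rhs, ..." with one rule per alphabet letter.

A->CB, B->C, C->CA

  step 0 ⇒ step 1: BCC ⇒ C·CA·CA
    B ↦ C
    C ↦ CA
    A ↦ CB  (constrained at step 1)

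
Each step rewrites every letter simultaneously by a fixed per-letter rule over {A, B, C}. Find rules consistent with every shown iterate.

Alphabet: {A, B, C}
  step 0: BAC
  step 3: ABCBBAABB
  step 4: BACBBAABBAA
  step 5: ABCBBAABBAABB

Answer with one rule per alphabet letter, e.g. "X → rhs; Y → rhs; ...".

  step 4 ⇒ step 5: BACBBAABBAA ⇒ A·B·CBB·A·A·B·B·A·A·B·B
    A ↦ B
    B ↦ A
    C ↦ CBB

A->B, B->A, C->CBB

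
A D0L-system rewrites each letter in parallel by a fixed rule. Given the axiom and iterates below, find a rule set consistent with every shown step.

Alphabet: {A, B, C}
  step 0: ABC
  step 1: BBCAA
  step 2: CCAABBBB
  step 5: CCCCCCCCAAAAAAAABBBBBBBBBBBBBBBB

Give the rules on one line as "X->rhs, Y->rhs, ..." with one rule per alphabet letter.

A->BB, B->C, C->AA

  step 1 ⇒ step 2: BBCAA ⇒ C·C·AA·BB·BB
    A ↦ BB
    B ↦ C
    C ↦ AA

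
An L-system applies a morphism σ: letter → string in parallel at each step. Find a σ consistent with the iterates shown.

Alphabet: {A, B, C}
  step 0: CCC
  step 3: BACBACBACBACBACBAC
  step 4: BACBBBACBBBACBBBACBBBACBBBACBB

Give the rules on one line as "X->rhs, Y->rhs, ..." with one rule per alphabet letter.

A->C, B->BA, C->BB

  step 3 ⇒ step 4: BACBACBACBACBACBAC ⇒ BA·C·BB·BA·C·BB·BA·C·BB·BA·C·BB·BA·C·BB·BA·C·BB
    A ↦ C
    B ↦ BA
    C ↦ BB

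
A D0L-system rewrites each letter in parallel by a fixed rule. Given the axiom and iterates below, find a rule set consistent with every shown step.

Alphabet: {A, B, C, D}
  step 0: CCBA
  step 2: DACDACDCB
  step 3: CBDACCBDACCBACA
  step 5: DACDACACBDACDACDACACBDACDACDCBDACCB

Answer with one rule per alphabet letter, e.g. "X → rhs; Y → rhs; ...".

A->D, B->A, C->AC, D->CB

  step 2 ⇒ step 3: DACDACDCB ⇒ CB·D·AC·CB·D·AC·CB·AC·A
    A ↦ D
    B ↦ A
    C ↦ AC
    D ↦ CB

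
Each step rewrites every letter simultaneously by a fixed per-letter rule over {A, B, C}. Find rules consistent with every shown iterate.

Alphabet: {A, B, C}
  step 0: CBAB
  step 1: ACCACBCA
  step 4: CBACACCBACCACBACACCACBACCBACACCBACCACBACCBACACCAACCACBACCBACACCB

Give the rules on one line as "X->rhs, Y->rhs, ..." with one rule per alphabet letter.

A->CB, B->CA, C->AC

  step 0 ⇒ step 1: CBAB ⇒ AC·CA·CB·CA
    A ↦ CB
    B ↦ CA
    C ↦ AC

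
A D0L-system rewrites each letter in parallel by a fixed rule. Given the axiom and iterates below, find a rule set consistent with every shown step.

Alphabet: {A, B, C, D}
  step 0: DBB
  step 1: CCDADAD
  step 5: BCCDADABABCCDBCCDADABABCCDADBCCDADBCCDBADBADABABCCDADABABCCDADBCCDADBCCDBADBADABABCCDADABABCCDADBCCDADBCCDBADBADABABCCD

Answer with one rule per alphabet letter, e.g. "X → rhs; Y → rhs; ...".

A->B, B->AD, C->AB, D->CCD

  step 0 ⇒ step 1: DBB ⇒ CCD·AD·AD
    B ↦ AD
    D ↦ CCD
    A ↦ B  (constrained at step 1)
    C ↦ AB  (constrained at step 1)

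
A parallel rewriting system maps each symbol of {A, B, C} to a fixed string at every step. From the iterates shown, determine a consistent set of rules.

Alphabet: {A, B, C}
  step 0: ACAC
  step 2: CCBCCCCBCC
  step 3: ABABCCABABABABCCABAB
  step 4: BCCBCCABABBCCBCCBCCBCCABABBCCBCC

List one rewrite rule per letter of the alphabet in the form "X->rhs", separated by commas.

  step 3 ⇒ step 4: ABABCCABABABABCCABAB ⇒ B·CC·B·CC·AB·AB·B·CC·B·CC·B·CC·B·CC·AB·AB·B·CC·B·CC
    A ↦ B
    B ↦ CC
    C ↦ AB

A->B, B->CC, C->AB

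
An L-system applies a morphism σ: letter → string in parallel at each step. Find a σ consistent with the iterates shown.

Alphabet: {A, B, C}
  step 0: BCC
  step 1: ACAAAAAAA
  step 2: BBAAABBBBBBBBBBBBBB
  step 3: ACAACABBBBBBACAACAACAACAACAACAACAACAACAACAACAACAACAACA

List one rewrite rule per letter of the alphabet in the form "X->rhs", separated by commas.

A->BB, B->ACA, C->AAA

  step 2 ⇒ step 3: BBAAABBBBBBBBBBBBBB ⇒ ACA·ACA·BB·BB·BB·ACA·ACA·ACA·ACA·ACA·ACA·ACA·ACA·ACA·ACA·ACA·ACA·ACA·ACA
    A ↦ BB
    B ↦ ACA
  step 0 ⇒ step 1: BCC ⇒ ACA·AAA·AAA
    C ↦ AAA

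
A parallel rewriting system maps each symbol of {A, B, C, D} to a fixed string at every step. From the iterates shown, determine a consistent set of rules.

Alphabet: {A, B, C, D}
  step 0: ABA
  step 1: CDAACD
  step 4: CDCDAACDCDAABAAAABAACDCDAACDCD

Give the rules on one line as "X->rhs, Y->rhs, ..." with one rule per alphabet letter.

  step 0 ⇒ step 1: ABA ⇒ CD·AA·CD
    A ↦ CD
    B ↦ AA
    C ↦ BD  (constrained at step 1)
    D ↦ B  (constrained at step 1)

A->CD, B->AA, C->BD, D->B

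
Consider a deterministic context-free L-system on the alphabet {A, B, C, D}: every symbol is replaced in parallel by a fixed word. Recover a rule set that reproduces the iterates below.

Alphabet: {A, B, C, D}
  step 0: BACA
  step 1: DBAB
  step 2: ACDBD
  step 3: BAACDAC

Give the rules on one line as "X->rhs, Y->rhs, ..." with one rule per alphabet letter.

  step 2 ⇒ step 3: ACDBD ⇒ B·A·AC·D·AC
    A ↦ B
    B ↦ D
    C ↦ A
    D ↦ AC

A->B, B->D, C->A, D->AC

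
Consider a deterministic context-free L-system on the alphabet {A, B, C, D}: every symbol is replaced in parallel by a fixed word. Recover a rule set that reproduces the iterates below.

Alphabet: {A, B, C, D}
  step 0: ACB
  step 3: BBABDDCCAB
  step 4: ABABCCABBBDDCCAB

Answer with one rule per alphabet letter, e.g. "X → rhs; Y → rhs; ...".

A->CC, B->AB, C->D, D->B

  step 3 ⇒ step 4: BBABDDCCAB ⇒ AB·AB·CC·AB·B·B·D·D·CC·AB
    A ↦ CC
    B ↦ AB
    C ↦ D
    D ↦ B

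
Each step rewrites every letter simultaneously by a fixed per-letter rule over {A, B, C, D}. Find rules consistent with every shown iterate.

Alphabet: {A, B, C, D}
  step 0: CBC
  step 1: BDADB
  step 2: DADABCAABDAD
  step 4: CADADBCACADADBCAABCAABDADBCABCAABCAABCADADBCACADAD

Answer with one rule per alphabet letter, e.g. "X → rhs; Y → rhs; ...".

  step 1 ⇒ step 2: BDADB ⇒ DAD·AB·CA·AB·DAD
    A ↦ CA
    B ↦ DAD
    D ↦ AB
  step 0 ⇒ step 1: CBC ⇒ B·DAD·B
    C ↦ B

A->CA, B->DAD, C->B, D->AB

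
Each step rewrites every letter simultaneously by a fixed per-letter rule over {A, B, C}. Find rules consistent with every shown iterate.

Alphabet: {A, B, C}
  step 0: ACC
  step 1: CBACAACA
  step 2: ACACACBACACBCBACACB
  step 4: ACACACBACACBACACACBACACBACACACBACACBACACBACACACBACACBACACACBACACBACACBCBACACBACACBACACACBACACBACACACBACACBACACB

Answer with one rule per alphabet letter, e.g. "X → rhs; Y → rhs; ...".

A->CB, B->CA, C->ACA

  step 1 ⇒ step 2: CBACAACA ⇒ ACA·CA·CB·ACA·CB·CB·ACA·CB
    A ↦ CB
    B ↦ CA
    C ↦ ACA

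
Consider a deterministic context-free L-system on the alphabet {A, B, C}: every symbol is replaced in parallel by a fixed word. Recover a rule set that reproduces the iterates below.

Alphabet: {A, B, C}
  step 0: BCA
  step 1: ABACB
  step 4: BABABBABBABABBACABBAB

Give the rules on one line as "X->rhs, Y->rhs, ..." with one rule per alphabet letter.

  step 0 ⇒ step 1: BCA ⇒ AB·AC·B
    A ↦ B
    B ↦ AB
    C ↦ AC

A->B, B->AB, C->AC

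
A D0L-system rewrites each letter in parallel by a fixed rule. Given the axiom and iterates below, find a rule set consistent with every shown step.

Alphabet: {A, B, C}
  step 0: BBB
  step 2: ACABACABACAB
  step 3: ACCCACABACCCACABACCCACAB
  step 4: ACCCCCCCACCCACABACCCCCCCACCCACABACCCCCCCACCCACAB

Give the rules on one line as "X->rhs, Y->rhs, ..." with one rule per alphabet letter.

  step 3 ⇒ step 4: ACCCACABACCCACABACCCACAB ⇒ AC·CC·CC·CC·AC·CC·AC·AB·AC·CC·CC·CC·AC·CC·AC·AB·AC·CC·CC·CC·AC·CC·AC·AB
    A ↦ AC
    B ↦ AB
    C ↦ CC

A->AC, B->AB, C->CC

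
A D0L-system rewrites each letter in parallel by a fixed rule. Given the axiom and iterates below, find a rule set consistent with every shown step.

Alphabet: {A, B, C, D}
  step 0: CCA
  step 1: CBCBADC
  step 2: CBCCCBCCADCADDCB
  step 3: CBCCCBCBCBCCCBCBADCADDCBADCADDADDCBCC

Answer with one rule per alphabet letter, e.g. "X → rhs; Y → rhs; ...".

A->ADC, B->CC, C->CB, D->ADD

  step 2 ⇒ step 3: CBCCCBCCADCADDCB ⇒ CB·CC·CB·CB·CB·CC·CB·CB·ADC·ADD·CB·ADC·ADD·ADD·CB·CC
    A ↦ ADC
    B ↦ CC
    C ↦ CB
    D ↦ ADD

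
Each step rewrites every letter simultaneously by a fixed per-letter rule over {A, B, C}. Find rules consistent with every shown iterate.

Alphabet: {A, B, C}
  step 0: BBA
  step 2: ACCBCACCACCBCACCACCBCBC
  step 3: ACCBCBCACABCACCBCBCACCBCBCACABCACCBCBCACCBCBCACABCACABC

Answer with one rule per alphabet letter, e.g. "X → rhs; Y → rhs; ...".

  step 2 ⇒ step 3: ACCBCACCACCBCACCACCBCBC ⇒ ACC·BC·BC·ACA·BC·ACC·BC·BC·ACC·BC·BC·ACA·BC·ACC·BC·BC·ACC·BC·BC·ACA·BC·ACA·BC
    A ↦ ACC
    B ↦ ACA
    C ↦ BC

A->ACC, B->ACA, C->BC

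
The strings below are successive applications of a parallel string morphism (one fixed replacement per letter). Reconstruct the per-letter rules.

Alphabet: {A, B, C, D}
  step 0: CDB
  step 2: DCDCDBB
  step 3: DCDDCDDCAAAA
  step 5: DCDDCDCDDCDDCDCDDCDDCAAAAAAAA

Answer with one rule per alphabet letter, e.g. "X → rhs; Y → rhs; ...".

  step 2 ⇒ step 3: DCDCDBB ⇒ DC·D·DC·D·DC·AA·AA
    B ↦ AA
    C ↦ D
    D ↦ DC
    A ↦ B  (constrained at step 3)

A->B, B->AA, C->D, D->DC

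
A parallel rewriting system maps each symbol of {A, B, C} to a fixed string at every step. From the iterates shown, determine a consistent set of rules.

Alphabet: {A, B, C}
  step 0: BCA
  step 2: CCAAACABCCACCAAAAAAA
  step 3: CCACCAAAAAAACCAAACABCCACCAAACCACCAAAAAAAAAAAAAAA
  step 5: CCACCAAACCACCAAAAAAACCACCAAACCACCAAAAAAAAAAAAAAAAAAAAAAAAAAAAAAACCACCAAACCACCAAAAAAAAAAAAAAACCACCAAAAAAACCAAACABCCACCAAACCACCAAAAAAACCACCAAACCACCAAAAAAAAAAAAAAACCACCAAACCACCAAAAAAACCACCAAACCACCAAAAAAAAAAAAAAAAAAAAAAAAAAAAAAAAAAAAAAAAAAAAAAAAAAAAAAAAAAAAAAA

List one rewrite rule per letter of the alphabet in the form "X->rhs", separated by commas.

  step 2 ⇒ step 3: CCAAACABCCACCAAAAAAA ⇒ CCA·CCA·AA·AA·AA·CCA·AA·CAB·CCA·CCA·AA·CCA·CCA·AA·AA·AA·AA·AA·AA·AA
    A ↦ AA
    B ↦ CAB
    C ↦ CCA

A->AA, B->CAB, C->CCA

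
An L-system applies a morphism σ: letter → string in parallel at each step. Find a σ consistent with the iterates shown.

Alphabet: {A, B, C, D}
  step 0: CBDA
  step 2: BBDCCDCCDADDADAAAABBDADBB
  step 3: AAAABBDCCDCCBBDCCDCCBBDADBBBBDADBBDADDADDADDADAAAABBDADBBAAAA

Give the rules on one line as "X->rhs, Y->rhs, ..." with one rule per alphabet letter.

A->DAD, B->AA, C->DCC, D->BB

  step 2 ⇒ step 3: BBDCCDCCDADDADAAAABBDADBB ⇒ AA·AA·BB·DCC·DCC·BB·DCC·DCC·BB·DAD·BB·BB·DAD·BB·DAD·DAD·DAD·DAD·AA·AA·BB·DAD·BB·AA·AA
    A ↦ DAD
    B ↦ AA
    C ↦ DCC
    D ↦ BB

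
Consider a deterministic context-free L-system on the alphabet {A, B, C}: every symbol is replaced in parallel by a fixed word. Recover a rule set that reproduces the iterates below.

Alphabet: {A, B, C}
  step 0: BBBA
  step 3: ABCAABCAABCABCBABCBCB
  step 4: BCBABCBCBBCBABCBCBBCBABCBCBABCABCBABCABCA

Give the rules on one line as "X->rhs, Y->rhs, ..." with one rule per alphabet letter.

  step 3 ⇒ step 4: ABCAABCAABCABCBABCBCB ⇒ BCB·A·BC·BCB·BCB·A·BC·BCB·BCB·A·BC·BCB·A·BC·A·BCB·A·BC·A·BC·A
    A ↦ BCB
    B ↦ A
    C ↦ BC

A->BCB, B->A, C->BC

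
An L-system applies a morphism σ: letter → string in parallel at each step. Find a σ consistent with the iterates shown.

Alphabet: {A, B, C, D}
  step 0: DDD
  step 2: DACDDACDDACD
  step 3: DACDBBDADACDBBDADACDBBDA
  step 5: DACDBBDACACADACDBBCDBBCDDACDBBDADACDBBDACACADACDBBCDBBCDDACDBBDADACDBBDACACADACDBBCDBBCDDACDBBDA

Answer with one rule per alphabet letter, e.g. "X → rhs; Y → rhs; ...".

A->CD, B->CA, C->BB, D->DA

  step 2 ⇒ step 3: DACDDACDDACD ⇒ DA·CD·BB·DA·DA·CD·BB·DA·DA·CD·BB·DA
    A ↦ CD
    C ↦ BB
    D ↦ DA
    B ↦ CA  (constrained at step 3)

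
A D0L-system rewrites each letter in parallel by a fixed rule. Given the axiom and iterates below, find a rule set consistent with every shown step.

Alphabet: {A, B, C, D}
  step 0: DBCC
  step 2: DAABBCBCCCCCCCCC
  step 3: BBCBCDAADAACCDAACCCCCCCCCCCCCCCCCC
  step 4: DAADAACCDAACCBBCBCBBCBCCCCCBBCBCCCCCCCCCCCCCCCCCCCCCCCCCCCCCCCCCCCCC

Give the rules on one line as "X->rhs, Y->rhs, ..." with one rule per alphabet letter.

A->BC, B->DAA, C->CC, D->B

  step 3 ⇒ step 4: BBCBCDAADAACCDAACCCCCCCCCCCCCCCCCC ⇒ DAA·DAA·CC·DAA·CC·B·BC·BC·B·BC·BC·CC·CC·B·BC·BC·CC·CC·CC·CC·CC·CC·CC·CC·CC·CC·CC·CC·CC·CC·CC·CC·CC·CC
    A ↦ BC
    B ↦ DAA
    C ↦ CC
    D ↦ B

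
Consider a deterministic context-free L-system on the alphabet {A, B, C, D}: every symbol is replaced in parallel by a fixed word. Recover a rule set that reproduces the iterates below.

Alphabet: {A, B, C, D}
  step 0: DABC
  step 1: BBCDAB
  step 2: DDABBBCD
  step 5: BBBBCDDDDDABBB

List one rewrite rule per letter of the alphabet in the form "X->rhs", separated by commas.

  step 1 ⇒ step 2: BBCDAB ⇒ D·D·AB·B·BC·D
    A ↦ BC
    B ↦ D
    C ↦ AB
    D ↦ B

A->BC, B->D, C->AB, D->B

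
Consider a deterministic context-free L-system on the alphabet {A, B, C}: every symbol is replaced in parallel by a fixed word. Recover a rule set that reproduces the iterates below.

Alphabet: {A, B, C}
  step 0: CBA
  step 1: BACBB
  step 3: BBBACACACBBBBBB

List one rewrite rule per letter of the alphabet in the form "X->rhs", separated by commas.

  step 0 ⇒ step 1: CBA ⇒ B·AC·BB
    A ↦ BB
    B ↦ AC
    C ↦ B

A->BB, B->AC, C->B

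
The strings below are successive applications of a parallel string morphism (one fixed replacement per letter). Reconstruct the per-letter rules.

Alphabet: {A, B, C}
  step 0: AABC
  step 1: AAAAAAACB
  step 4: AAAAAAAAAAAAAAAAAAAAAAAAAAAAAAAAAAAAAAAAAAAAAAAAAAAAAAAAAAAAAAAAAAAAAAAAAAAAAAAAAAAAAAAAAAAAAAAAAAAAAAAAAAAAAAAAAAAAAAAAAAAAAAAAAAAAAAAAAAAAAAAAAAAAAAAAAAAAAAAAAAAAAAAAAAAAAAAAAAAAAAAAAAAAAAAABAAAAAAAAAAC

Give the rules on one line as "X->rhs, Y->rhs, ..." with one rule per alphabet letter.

  step 0 ⇒ step 1: AABC ⇒ AAA·AAA·AC·B
    A ↦ AAA
    B ↦ AC
    C ↦ B

A->AAA, B->AC, C->B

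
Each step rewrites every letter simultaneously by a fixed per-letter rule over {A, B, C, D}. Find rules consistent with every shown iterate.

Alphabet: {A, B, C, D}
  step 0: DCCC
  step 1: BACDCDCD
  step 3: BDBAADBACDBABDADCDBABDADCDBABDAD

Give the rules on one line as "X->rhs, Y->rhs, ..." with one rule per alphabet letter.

A->AD, B->BD, C->CD, D->BA

  step 0 ⇒ step 1: DCCC ⇒ BA·CD·CD·CD
    C ↦ CD
    D ↦ BA
    A ↦ AD  (constrained at step 1)
    B ↦ BD  (constrained at step 1)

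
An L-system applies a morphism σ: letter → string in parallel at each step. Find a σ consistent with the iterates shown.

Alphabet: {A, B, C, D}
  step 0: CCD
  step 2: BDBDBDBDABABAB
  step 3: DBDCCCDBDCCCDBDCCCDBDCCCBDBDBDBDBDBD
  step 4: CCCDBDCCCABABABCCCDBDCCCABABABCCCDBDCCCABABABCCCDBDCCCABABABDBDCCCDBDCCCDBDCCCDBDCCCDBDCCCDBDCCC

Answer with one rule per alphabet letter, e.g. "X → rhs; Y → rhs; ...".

  step 3 ⇒ step 4: DBDCCCDBDCCCDBDCCCDBDCCCBDBDBDBDBDBD ⇒ CCC·DBD·CCC·AB·AB·AB·CCC·DBD·CCC·AB·AB·AB·CCC·DBD·CCC·AB·AB·AB·CCC·DBD·CCC·AB·AB·AB·DBD·CCC·DBD·CCC·DBD·CCC·DBD·CCC·DBD·CCC·DBD·CCC
    B ↦ DBD
    C ↦ AB
    D ↦ CCC
  step 2 ⇒ step 3: BDBDBDBDABABAB ⇒ DBD·CCC·DBD·CCC·DBD·CCC·DBD·CCC·B·DBD·B·DBD·B·DBD
    A ↦ B

A->B, B->DBD, C->AB, D->CCC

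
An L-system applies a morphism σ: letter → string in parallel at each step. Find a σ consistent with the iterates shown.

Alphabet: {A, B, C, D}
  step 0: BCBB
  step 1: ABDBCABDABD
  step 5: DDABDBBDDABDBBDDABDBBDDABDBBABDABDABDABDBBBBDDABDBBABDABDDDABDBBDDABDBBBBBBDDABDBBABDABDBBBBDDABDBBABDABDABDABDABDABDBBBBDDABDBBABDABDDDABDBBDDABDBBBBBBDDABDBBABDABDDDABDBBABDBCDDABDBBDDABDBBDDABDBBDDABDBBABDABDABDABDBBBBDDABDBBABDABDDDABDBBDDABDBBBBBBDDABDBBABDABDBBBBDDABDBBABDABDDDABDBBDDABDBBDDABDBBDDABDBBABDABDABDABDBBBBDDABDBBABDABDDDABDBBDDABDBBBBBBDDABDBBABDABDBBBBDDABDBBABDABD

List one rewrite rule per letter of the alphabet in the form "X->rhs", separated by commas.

A->DD, B->ABD, C->BC, D->BB

  step 0 ⇒ step 1: BCBB ⇒ ABD·BC·ABD·ABD
    B ↦ ABD
    C ↦ BC
    A ↦ DD  (constrained at step 1)
    D ↦ BB  (constrained at step 1)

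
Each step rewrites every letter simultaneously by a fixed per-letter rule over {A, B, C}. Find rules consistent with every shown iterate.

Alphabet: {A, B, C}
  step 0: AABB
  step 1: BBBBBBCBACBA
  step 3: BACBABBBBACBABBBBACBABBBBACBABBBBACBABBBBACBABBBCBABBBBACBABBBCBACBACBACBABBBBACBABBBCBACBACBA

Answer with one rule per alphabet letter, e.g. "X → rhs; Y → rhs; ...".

  step 0 ⇒ step 1: AABB ⇒ BBB·BBB·CBA·CBA
    A ↦ BBB
    B ↦ CBA
    C ↦ BA  (constrained at step 1)

A->BBB, B->CBA, C->BA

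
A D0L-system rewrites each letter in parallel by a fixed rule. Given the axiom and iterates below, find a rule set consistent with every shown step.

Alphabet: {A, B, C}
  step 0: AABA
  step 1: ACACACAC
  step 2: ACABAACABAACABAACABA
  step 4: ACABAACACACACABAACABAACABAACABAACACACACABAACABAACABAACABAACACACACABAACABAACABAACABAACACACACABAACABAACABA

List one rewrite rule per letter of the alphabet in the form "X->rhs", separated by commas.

  step 1 ⇒ step 2: ACACACAC ⇒ AC·ABA·AC·ABA·AC·ABA·AC·ABA
    A ↦ AC
    C ↦ ABA
  step 0 ⇒ step 1: AABA ⇒ AC·AC·AC·AC
    B ↦ AC

A->AC, B->AC, C->ABA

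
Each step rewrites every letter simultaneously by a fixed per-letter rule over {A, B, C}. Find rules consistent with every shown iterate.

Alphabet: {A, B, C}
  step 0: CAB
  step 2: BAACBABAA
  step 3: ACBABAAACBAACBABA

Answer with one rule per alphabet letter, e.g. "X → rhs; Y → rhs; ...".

A->BA, B->AC, C->A

  step 2 ⇒ step 3: BAACBABAA ⇒ AC·BA·BA·A·AC·BA·AC·BA·BA
    A ↦ BA
    B ↦ AC
    C ↦ A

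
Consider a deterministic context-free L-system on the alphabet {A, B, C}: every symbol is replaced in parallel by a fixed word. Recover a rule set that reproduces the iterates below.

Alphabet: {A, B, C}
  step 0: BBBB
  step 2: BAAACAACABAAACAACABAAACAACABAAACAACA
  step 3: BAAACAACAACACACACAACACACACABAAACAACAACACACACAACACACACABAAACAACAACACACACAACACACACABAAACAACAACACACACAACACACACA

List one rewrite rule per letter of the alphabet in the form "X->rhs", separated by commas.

A->ACA, B->BAA, C->CAC

  step 2 ⇒ step 3: BAAACAACABAAACAACABAAACAACABAAACAACA ⇒ BAA·ACA·ACA·ACA·CAC·ACA·ACA·CAC·ACA·BAA·ACA·ACA·ACA·CAC·ACA·ACA·CAC·ACA·BAA·ACA·ACA·ACA·CAC·ACA·ACA·CAC·ACA·BAA·ACA·ACA·ACA·CAC·ACA·ACA·CAC·ACA
    A ↦ ACA
    B ↦ BAA
    C ↦ CAC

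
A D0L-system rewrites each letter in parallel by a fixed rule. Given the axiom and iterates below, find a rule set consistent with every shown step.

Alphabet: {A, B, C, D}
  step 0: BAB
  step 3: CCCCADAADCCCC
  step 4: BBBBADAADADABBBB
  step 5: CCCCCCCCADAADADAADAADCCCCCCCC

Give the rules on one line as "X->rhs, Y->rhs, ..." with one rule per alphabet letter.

  step 4 ⇒ step 5: BBBBADAADADABBBB ⇒ CC·CC·CC·CC·AD·A·AD·AD·A·AD·A·AD·CC·CC·CC·CC
    A ↦ AD
    B ↦ CC
    D ↦ A
  step 3 ⇒ step 4: CCCCADAADCCCC ⇒ B·B·B·B·AD·A·AD·AD·A·B·B·B·B
    C ↦ B

A->AD, B->CC, C->B, D->A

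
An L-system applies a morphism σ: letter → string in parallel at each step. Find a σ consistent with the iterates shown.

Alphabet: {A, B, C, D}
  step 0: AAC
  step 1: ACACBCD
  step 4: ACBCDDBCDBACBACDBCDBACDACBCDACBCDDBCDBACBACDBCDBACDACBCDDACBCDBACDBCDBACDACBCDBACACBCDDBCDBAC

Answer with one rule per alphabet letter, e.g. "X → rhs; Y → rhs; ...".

A->AC, B->D, C->BCD, D->BAC

  step 0 ⇒ step 1: AAC ⇒ AC·AC·BCD
    A ↦ AC
    C ↦ BCD
    B ↦ D  (constrained at step 1)
    D ↦ BAC  (constrained at step 1)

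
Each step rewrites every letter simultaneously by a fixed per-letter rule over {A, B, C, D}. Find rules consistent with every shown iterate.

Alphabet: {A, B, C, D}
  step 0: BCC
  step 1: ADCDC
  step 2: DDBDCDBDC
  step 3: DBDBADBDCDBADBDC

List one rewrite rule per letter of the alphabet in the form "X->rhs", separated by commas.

  step 2 ⇒ step 3: DDBDCDBDC ⇒ DB·DB·A·DB·DC·DB·A·DB·DC
    B ↦ A
    C ↦ DC
    D ↦ DB
  step 1 ⇒ step 2: ADCDC ⇒ D·DB·DC·DB·DC
    A ↦ D

A->D, B->A, C->DC, D->DB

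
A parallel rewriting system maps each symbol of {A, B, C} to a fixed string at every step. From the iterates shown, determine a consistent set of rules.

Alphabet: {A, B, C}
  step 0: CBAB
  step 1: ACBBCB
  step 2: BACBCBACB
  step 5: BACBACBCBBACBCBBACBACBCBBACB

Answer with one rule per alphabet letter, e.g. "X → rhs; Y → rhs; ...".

A->B, B->CB, C->A

  step 1 ⇒ step 2: ACBBCB ⇒ B·A·CB·CB·A·CB
    A ↦ B
    B ↦ CB
    C ↦ A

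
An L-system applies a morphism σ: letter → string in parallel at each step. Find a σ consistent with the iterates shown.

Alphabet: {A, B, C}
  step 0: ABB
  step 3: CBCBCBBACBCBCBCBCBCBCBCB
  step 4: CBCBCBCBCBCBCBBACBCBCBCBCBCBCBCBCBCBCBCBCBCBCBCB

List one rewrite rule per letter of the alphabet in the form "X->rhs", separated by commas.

A->BA, B->CB, C->CB

  step 3 ⇒ step 4: CBCBCBBACBCBCBCBCBCBCBCB ⇒ CB·CB·CB·CB·CB·CB·CB·BA·CB·CB·CB·CB·CB·CB·CB·CB·CB·CB·CB·CB·CB·CB·CB·CB
    A ↦ BA
    B ↦ CB
    C ↦ CB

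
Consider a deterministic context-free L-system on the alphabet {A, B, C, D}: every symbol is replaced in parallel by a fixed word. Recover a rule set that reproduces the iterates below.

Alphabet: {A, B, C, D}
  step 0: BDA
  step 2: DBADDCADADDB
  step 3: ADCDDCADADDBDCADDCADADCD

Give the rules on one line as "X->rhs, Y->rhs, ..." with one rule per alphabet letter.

A->DC, B->CD, C->DB, D->AD

  step 2 ⇒ step 3: DBADDCADADDB ⇒ AD·CD·DC·AD·AD·DB·DC·AD·DC·AD·AD·CD
    A ↦ DC
    B ↦ CD
    C ↦ DB
    D ↦ AD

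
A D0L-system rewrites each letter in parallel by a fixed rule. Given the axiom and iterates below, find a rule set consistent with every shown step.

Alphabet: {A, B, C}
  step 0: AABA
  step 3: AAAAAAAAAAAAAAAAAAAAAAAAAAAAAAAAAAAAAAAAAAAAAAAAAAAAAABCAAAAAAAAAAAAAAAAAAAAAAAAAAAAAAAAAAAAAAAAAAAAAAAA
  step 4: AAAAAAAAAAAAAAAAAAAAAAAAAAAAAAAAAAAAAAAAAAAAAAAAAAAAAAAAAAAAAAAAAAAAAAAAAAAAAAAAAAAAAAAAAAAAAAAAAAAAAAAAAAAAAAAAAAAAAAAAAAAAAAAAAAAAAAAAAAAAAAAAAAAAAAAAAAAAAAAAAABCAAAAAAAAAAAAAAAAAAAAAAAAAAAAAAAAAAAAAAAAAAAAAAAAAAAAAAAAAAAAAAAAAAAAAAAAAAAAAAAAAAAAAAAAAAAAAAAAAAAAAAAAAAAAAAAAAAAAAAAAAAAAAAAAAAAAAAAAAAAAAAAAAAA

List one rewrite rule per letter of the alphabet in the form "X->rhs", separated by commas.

A->AAA, B->BCA, C->AA

  step 3 ⇒ step 4: AAAAAAAAAAAAAAAAAAAAAAAAAAAAAAAAAAAAAAAAAAAAAAAAAAAAAABCAAAAAAAAAAAAAAAAAAAAAAAAAAAAAAAAAAAAAAAAAAAAAAAA ⇒ AAA·AAA·AAA·AAA·AAA·AAA·AAA·AAA·AAA·AAA·AAA·AAA·AAA·AAA·AAA·AAA·AAA·AAA·AAA·AAA·AAA·AAA·AAA·AAA·AAA·AAA·AAA·AAA·AAA·AAA·AAA·AAA·AAA·AAA·AAA·AAA·AAA·AAA·AAA·AAA·AAA·AAA·AAA·AAA·AAA·AAA·AAA·AAA·AAA·AAA·AAA·AAA·AAA·AAA·BCA·AA·AAA·AAA·AAA·AAA·AAA·AAA·AAA·AAA·AAA·AAA·AAA·AAA·AAA·AAA·AAA·AAA·AAA·AAA·AAA·AAA·AAA·AAA·AAA·AAA·AAA·AAA·AAA·AAA·AAA·AAA·AAA·AAA·AAA·AAA·AAA·AAA·AAA·AAA·AAA·AAA·AAA·AAA·AAA·AAA·AAA·AAA·AAA·AAA
    A ↦ AAA
    B ↦ BCA
    C ↦ AA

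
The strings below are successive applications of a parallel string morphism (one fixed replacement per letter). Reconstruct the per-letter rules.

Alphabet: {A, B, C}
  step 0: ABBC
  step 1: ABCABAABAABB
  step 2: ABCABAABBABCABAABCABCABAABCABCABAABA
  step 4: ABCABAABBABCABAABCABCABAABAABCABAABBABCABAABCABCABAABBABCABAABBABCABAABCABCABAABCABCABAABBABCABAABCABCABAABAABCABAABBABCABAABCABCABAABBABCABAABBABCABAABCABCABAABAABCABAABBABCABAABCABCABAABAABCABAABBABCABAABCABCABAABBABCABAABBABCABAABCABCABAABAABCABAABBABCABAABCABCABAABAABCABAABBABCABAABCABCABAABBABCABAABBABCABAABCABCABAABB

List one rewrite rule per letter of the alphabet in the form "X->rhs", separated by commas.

A->ABC, B->ABA, C->ABB

  step 1 ⇒ step 2: ABCABAABAABB ⇒ ABC·ABA·ABB·ABC·ABA·ABC·ABC·ABA·ABC·ABC·ABA·ABA
    A ↦ ABC
    B ↦ ABA
    C ↦ ABB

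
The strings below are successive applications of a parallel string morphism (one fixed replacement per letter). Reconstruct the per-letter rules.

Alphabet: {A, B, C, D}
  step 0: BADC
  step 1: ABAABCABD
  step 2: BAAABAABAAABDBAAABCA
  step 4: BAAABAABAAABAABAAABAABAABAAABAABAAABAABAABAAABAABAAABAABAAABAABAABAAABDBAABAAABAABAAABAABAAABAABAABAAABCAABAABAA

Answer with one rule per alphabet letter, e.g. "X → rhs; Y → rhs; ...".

A->BAA, B->A, C->BD, D->BCA

  step 1 ⇒ step 2: ABAABCABD ⇒ BAA·A·BAA·BAA·A·BD·BAA·A·BCA
    A ↦ BAA
    B ↦ A
    C ↦ BD
    D ↦ BCA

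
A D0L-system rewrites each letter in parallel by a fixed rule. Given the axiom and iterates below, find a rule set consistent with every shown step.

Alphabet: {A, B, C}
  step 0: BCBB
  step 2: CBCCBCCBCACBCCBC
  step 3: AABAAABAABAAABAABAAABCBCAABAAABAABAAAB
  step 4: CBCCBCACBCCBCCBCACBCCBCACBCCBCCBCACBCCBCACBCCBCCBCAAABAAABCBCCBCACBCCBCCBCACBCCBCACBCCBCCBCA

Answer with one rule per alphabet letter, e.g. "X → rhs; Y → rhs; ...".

A->CBC, B->A, C->AAB

  step 3 ⇒ step 4: AABAAABAABAAABAABAAABCBCAABAAABAABAAAB ⇒ CBC·CBC·A·CBC·CBC·CBC·A·CBC·CBC·A·CBC·CBC·CBC·A·CBC·CBC·A·CBC·CBC·CBC·A·AAB·A·AAB·CBC·CBC·A·CBC·CBC·CBC·A·CBC·CBC·A·CBC·CBC·CBC·A
    A ↦ CBC
    B ↦ A
    C ↦ AAB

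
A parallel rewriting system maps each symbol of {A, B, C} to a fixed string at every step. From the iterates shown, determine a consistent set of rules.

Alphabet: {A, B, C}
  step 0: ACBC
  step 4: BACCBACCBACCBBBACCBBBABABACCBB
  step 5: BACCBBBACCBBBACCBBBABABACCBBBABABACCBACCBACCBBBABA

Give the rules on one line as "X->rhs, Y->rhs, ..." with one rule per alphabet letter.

A->CC, B->BA, C->B

  step 4 ⇒ step 5: BACCBACCBACCBBBACCBBBABABACCBB ⇒ BA·CC·B·B·BA·CC·B·B·BA·CC·B·B·BA·BA·BA·CC·B·B·BA·BA·BA·CC·BA·CC·BA·CC·B·B·BA·BA
    A ↦ CC
    B ↦ BA
    C ↦ B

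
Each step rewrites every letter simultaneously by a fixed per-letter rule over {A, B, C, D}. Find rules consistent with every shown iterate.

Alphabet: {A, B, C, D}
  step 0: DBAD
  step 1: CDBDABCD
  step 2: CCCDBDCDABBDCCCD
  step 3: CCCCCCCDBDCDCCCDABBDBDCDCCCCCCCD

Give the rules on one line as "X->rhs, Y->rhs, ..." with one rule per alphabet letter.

  step 2 ⇒ step 3: CCCDBDCDABBDCCCD ⇒ CC·CC·CC·CD·BD·CD·CC·CD·AB·BD·BD·CD·CC·CC·CC·CD
    A ↦ AB
    B ↦ BD
    C ↦ CC
    D ↦ CD

A->AB, B->BD, C->CC, D->CD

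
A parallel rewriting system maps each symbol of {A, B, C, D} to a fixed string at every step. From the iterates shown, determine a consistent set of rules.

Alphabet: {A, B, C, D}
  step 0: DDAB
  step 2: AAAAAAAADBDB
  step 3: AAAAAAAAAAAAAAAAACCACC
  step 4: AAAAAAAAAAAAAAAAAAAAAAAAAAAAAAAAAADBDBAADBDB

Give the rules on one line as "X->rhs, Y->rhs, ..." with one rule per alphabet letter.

  step 3 ⇒ step 4: AAAAAAAAAAAAAAAAACCACC ⇒ AA·AA·AA·AA·AA·AA·AA·AA·AA·AA·AA·AA·AA·AA·AA·AA·AA·DB·DB·AA·DB·DB
    A ↦ AA
    C ↦ DB
  step 2 ⇒ step 3: AAAAAAAADBDB ⇒ AA·AA·AA·AA·AA·AA·AA·AA·A·CC·A·CC
    B ↦ CC
  step 2 ⇒ step 3: AAAAAAAADBDB ⇒ AA·AA·AA·AA·AA·AA·AA·AA·A·CC·A·CC
    D ↦ A

A->AA, B->CC, C->DB, D->A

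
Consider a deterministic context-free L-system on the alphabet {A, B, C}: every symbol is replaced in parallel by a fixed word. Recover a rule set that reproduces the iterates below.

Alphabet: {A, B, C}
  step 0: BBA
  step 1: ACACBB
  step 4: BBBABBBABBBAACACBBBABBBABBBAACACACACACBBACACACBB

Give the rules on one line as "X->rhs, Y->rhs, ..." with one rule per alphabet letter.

A->BB, B->AC, C->BA

  step 0 ⇒ step 1: BBA ⇒ AC·AC·BB
    A ↦ BB
    B ↦ AC
    C ↦ BA  (constrained at step 1)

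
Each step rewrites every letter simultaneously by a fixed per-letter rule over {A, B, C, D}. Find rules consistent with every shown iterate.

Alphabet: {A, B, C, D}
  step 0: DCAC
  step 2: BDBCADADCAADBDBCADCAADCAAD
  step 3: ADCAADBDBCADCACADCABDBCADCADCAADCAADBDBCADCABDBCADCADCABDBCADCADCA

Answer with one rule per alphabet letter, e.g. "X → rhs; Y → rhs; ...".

A->CAD, B->AD, C->BDB, D->CA

  step 2 ⇒ step 3: BDBCADADCAADBDBCADCAADCAAD ⇒ AD·CA·AD·BDB·CAD·CA·CAD·CA·BDB·CAD·CAD·CA·AD·CA·AD·BDB·CAD·CA·BDB·CAD·CAD·CA·BDB·CAD·CAD·CA
    A ↦ CAD
    B ↦ AD
    C ↦ BDB
    D ↦ CA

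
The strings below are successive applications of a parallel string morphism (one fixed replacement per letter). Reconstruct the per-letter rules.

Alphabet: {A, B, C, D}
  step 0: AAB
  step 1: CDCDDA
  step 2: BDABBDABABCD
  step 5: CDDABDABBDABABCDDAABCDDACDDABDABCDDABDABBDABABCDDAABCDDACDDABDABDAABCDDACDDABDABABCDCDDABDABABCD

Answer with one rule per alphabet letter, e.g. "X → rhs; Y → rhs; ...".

  step 1 ⇒ step 2: CDCDDA ⇒ BD·AB·BD·AB·AB·CD
    A ↦ CD
    C ↦ BD
    D ↦ AB
  step 0 ⇒ step 1: AAB ⇒ CD·CD·DA
    B ↦ DA

A->CD, B->DA, C->BD, D->AB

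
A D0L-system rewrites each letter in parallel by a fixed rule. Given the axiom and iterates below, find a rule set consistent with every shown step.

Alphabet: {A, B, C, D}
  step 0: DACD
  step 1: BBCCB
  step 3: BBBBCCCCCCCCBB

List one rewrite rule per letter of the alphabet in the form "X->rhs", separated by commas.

A->B, B->DA, C->CC, D->B

  step 0 ⇒ step 1: DACD ⇒ B·B·CC·B
    A ↦ B
    C ↦ CC
    D ↦ B
    B ↦ DA  (constrained at step 1)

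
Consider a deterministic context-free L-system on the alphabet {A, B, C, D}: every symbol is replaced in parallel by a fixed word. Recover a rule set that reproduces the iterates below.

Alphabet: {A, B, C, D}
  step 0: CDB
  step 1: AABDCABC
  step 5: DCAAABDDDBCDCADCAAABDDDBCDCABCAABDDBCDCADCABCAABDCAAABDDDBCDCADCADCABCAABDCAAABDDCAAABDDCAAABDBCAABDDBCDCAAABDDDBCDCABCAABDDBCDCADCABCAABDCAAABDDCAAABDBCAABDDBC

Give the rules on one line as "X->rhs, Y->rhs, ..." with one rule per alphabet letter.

  step 0 ⇒ step 1: CDB ⇒ AAB·DCA·BC
    B ↦ BC
    C ↦ AAB
    D ↦ DCA
    A ↦ D  (constrained at step 1)

A->D, B->BC, C->AAB, D->DCA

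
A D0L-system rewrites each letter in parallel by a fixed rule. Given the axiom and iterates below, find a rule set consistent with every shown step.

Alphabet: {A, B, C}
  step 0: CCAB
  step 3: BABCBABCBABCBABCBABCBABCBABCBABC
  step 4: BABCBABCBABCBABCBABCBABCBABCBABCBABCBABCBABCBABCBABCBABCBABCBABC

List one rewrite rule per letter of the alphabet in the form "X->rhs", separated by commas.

  step 3 ⇒ step 4: BABCBABCBABCBABCBABCBABCBABCBABC ⇒ BA·BC·BA·BC·BA·BC·BA·BC·BA·BC·BA·BC·BA·BC·BA·BC·BA·BC·BA·BC·BA·BC·BA·BC·BA·BC·BA·BC·BA·BC·BA·BC
    A ↦ BC
    B ↦ BA
    C ↦ BC

A->BC, B->BA, C->BC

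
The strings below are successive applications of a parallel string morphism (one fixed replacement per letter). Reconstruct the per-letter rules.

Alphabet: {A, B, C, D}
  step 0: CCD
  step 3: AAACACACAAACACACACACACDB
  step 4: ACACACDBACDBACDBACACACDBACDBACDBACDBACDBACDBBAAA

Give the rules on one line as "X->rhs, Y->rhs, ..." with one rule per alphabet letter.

A->AC, B->AA, C->DB, D->BA

  step 3 ⇒ step 4: AAACACACAAACACACACACACDB ⇒ AC·AC·AC·DB·AC·DB·AC·DB·AC·AC·AC·DB·AC·DB·AC·DB·AC·DB·AC·DB·AC·DB·BA·AA
    A ↦ AC
    B ↦ AA
    C ↦ DB
    D ↦ BA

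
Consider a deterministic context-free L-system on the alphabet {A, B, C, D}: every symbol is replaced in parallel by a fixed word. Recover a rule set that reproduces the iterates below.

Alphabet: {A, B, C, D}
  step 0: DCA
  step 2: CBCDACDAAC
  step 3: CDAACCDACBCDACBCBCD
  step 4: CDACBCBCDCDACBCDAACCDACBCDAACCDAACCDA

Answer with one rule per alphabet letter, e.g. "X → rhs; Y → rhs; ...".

  step 3 ⇒ step 4: CDAACCDACBCDACBCBCD ⇒ CD·A·CB·CB·CD·CD·A·CB·CD·AAC·CD·A·CB·CD·AAC·CD·AAC·CD·A
    A ↦ CB
    B ↦ AAC
    C ↦ CD
    D ↦ A

A->CB, B->AAC, C->CD, D->A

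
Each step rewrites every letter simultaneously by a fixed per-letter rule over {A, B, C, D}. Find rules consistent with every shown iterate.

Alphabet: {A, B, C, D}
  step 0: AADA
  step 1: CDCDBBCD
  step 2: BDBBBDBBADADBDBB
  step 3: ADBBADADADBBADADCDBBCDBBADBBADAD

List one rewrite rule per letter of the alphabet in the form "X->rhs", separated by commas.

  step 2 ⇒ step 3: BDBBBDBBADADBDBB ⇒ AD·BB·AD·AD·AD·BB·AD·AD·CD·BB·CD·BB·AD·BB·AD·AD
    A ↦ CD
    B ↦ AD
    D ↦ BB
  step 1 ⇒ step 2: CDCDBBCD ⇒ BD·BB·BD·BB·AD·AD·BD·BB
    C ↦ BD

A->CD, B->AD, C->BD, D->BB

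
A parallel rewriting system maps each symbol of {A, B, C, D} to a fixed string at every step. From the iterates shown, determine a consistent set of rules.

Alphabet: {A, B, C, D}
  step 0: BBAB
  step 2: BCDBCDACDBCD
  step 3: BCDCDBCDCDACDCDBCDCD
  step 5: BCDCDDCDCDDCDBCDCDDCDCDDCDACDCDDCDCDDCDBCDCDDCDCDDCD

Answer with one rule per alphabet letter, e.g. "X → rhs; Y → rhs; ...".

A->AC, B->BC, C->D, D->CD

  step 2 ⇒ step 3: BCDBCDACDBCD ⇒ BC·D·CD·BC·D·CD·AC·D·CD·BC·D·CD
    A ↦ AC
    B ↦ BC
    C ↦ D
    D ↦ CD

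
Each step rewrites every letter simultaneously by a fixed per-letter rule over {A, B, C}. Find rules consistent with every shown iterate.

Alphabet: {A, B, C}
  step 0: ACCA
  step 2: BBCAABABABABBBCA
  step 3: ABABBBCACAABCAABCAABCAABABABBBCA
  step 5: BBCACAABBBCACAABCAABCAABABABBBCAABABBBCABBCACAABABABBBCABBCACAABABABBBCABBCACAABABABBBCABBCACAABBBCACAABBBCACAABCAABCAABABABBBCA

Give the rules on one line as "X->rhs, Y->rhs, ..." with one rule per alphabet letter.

  step 2 ⇒ step 3: BBCAABABABABBBCA ⇒ AB·AB·BB·CA·CA·AB·CA·AB·CA·AB·CA·AB·AB·AB·BB·CA
    A ↦ CA
    B ↦ AB
    C ↦ BB

A->CA, B->AB, C->BB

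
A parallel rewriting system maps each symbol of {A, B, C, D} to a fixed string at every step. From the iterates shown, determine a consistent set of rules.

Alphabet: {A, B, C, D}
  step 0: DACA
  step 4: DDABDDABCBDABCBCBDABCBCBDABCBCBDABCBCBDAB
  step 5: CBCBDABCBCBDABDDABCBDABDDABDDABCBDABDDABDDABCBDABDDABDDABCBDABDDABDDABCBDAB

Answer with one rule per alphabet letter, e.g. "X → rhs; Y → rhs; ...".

A->D, B->AB, C->DD, D->CB

  step 4 ⇒ step 5: DDABDDABCBDABCBCBDABCBCBDABCBCBDABCBCBDAB ⇒ CB·CB·D·AB·CB·CB·D·AB·DD·AB·CB·D·AB·DD·AB·DD·AB·CB·D·AB·DD·AB·DD·AB·CB·D·AB·DD·AB·DD·AB·CB·D·AB·DD·AB·DD·AB·CB·D·AB
    A ↦ D
    B ↦ AB
    C ↦ DD
    D ↦ CB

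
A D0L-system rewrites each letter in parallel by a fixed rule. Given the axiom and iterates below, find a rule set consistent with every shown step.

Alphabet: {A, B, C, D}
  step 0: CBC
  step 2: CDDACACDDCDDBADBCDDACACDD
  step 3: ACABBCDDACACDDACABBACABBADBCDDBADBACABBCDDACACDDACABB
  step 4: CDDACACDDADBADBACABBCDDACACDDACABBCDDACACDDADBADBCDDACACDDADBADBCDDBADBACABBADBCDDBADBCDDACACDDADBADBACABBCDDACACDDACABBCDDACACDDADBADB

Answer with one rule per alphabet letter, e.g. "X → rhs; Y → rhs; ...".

  step 3 ⇒ step 4: ACABBCDDACACDDACABBACABBADBCDDBADBACABBCDDACACDDACABB ⇒ CDD·ACA·CDD·ADB·ADB·ACA·B·B·CDD·ACA·CDD·ACA·B·B·CDD·ACA·CDD·ADB·ADB·CDD·ACA·CDD·ADB·ADB·CDD·B·ADB·ACA·B·B·ADB·CDD·B·ADB·CDD·ACA·CDD·ADB·ADB·ACA·B·B·CDD·ACA·CDD·ACA·B·B·CDD·ACA·CDD·ADB·ADB
    A ↦ CDD
    B ↦ ADB
    C ↦ ACA
    D ↦ B

A->CDD, B->ADB, C->ACA, D->B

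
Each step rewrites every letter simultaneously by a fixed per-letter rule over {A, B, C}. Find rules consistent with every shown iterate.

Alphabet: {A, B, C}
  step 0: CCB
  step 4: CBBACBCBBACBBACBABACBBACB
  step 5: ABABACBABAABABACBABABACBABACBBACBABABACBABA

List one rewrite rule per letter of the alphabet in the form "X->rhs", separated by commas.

A->CB, B->BA, C->A

  step 4 ⇒ step 5: CBBACBCBBACBBACBABACBBACB ⇒ A·BA·BA·CB·A·BA·A·BA·BA·CB·A·BA·BA·CB·A·BA·CB·BA·CB·A·BA·BA·CB·A·BA
    A ↦ CB
    B ↦ BA
    C ↦ A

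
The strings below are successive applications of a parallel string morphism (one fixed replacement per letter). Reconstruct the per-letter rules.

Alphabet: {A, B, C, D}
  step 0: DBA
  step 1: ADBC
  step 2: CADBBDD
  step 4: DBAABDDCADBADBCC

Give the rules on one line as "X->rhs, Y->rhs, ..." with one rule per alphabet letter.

  step 1 ⇒ step 2: ADBC ⇒ C·A·DB·BDD
    A ↦ C
    B ↦ DB
    C ↦ BDD
    D ↦ A

A->C, B->DB, C->BDD, D->A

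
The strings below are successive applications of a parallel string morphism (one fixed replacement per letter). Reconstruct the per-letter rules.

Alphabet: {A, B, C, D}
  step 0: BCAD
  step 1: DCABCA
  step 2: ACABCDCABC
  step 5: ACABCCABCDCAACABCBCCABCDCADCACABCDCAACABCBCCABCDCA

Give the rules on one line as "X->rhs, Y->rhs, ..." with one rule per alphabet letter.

A->BC, B->D, C->CA, D->A

  step 1 ⇒ step 2: DCABCA ⇒ A·CA·BC·D·CA·BC
    A ↦ BC
    B ↦ D
    C ↦ CA
    D ↦ A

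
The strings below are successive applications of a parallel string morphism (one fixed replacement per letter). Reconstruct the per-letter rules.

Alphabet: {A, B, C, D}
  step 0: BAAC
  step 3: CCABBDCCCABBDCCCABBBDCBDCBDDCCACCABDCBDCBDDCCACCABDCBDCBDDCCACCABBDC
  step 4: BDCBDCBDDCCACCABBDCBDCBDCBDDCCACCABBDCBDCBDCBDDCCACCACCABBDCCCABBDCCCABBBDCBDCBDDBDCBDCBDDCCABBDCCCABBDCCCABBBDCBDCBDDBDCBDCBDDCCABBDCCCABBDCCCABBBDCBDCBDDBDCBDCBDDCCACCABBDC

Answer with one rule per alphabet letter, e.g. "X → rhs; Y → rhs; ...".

  step 3 ⇒ step 4: CCABBDCCCABBDCCCABBBDCBDCBDDCCACCABDCBDCBDDCCACCABDCBDCBDDCCACCABBDC ⇒ BDC·BDC·BDD·CCA·CCA·B·BDC·BDC·BDC·BDD·CCA·CCA·B·BDC·BDC·BDC·BDD·CCA·CCA·CCA·B·BDC·CCA·B·BDC·CCA·B·B·BDC·BDC·BDD·BDC·BDC·BDD·CCA·B·BDC·CCA·B·BDC·CCA·B·B·BDC·BDC·BDD·BDC·BDC·BDD·CCA·B·BDC·CCA·B·BDC·CCA·B·B·BDC·BDC·BDD·BDC·BDC·BDD·CCA·CCA·B·BDC
    A ↦ BDD
    B ↦ CCA
    C ↦ BDC
    D ↦ B

A->BDD, B->CCA, C->BDC, D->B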